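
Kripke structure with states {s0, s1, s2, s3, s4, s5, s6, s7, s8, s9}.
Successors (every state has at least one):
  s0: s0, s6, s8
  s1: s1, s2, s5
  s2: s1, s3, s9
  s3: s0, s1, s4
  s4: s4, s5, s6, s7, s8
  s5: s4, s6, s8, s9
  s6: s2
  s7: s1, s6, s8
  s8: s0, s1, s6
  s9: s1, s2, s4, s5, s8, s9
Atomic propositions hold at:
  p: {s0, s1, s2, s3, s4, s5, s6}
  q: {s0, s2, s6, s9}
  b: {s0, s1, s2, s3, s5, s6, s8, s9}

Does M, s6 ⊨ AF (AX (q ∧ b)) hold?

Sat(q ∧ b) = {s0, s2, s6, s9}
Sat(AX (q ∧ b)) = {s : every successor in {s0, s2, s6, s9}} = {s6}
AF (AX (q ∧ b)): least fixpoint, start Z0 = {s6}, add states with every successor in Z. Already a fixed point.
Sat(AF (AX (q ∧ b))) = {s6}
s6 ∈ Sat(AF (AX (q ∧ b))) = {s6}, so the formula holds at s6.

Yes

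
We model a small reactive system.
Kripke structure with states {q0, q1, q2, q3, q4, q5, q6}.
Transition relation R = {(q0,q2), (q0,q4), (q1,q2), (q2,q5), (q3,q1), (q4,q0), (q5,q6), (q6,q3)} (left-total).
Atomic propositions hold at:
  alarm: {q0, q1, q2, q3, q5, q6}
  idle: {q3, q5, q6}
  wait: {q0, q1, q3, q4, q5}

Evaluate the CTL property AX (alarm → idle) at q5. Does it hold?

Sat(alarm → idle) = {q3, q4, q5, q6}
Sat(AX (alarm → idle)) = {s : every successor in {q3, q4, q5, q6}} = {q2, q5, q6}
q5 ∈ Sat(AX (alarm → idle)) = {q2, q5, q6}, so the formula holds at q5.

Yes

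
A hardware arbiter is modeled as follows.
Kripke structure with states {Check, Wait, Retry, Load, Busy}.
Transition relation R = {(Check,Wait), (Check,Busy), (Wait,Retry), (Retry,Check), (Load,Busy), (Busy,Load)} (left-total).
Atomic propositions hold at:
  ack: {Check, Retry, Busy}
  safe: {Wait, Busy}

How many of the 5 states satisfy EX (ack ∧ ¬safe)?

2

Sat(¬safe) = {Check, Retry, Load}
Sat(ack ∧ ¬safe) = {Check, Retry}
Sat(EX (ack ∧ ¬safe)) = {s : some successor in {Check, Retry}} = {Wait, Retry}
|Sat(EX (ack ∧ ¬safe))| = |{Wait, Retry}| = 2.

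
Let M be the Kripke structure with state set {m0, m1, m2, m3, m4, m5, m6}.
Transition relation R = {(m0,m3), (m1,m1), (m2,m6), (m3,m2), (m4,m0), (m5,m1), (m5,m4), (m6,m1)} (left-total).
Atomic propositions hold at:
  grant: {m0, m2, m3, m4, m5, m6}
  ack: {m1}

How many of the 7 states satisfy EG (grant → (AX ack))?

2

Sat(AX ack) = {s : every successor in {m1}} = {m1, m6}
Sat(grant → (AX ack)) = {m1, m6}
EG (grant → (AX ack)): greatest fixpoint, start Z0 = {m1, m6}, keep only states in Sat with some successor in Z. Already a fixed point.
Sat(EG (grant → (AX ack))) = {m1, m6}
|Sat(EG (grant → (AX ack)))| = |{m1, m6}| = 2.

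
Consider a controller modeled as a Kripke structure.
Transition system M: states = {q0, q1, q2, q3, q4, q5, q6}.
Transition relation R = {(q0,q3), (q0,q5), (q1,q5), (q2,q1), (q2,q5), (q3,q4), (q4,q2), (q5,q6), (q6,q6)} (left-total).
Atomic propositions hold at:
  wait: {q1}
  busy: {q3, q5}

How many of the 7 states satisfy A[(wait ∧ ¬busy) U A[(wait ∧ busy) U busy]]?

3

Sat(¬busy) = {q0, q1, q2, q4, q6}
Sat(wait ∧ ¬busy) = {q1}
Sat(wait ∧ busy) = ∅
A[(wait ∧ busy) U busy]: least fixpoint, start Z0 = Sat(busy) = {q3, q5}, add states in Sat(wait ∧ busy) with every successor in Z. Already a fixed point.
Sat(A[(wait ∧ busy) U busy]) = {q3, q5}
A[(wait ∧ ¬busy) U A[(wait ∧ busy) U busy]]: least fixpoint, start Z0 = Sat(A[(wait ∧ busy) U busy]) = {q3, q5}, add states in Sat(wait ∧ ¬busy) with every successor in Z. Z1 = {q1, q3, q5}; fixed.
Sat(A[(wait ∧ ¬busy) U A[(wait ∧ busy) U busy]]) = {q1, q3, q5}
|Sat(A[(wait ∧ ¬busy) U A[(wait ∧ busy) U busy]])| = |{q1, q3, q5}| = 3.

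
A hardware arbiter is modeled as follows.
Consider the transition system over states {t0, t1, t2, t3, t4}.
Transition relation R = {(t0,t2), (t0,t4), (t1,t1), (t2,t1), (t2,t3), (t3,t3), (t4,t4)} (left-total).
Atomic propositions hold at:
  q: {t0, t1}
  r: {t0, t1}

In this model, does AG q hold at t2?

AG q: greatest fixpoint, start Z0 = {t0, t1}, keep only states in Sat with every successor in Z. Z1 = {t1}; fixed.
Sat(AG q) = {t1}
t2 ∉ Sat(AG q) = {t1}, so the formula does not hold at t2.

No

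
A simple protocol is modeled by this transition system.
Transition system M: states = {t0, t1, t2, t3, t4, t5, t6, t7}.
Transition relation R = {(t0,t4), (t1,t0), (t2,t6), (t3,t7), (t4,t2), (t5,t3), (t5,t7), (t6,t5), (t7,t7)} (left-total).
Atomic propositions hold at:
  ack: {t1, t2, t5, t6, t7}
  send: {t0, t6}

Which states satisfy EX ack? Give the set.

{t2, t3, t4, t5, t6, t7}

Sat(EX ack) = {s : some successor in {t1, t2, t5, t6, t7}} = {t2, t3, t4, t5, t6, t7}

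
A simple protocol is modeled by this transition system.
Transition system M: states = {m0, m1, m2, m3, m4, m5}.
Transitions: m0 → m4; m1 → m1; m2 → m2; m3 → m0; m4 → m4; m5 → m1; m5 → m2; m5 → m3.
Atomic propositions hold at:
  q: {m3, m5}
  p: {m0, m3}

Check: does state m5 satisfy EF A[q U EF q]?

EF q: least fixpoint, start Z0 = {m3, m5}, add states with some successor in Z. Already a fixed point.
Sat(EF q) = {m3, m5}
A[q U EF q]: least fixpoint, start Z0 = Sat(EF q) = {m3, m5}, add states in Sat(q) with every successor in Z. Already a fixed point.
Sat(A[q U EF q]) = {m3, m5}
EF A[q U EF q]: least fixpoint, start Z0 = {m3, m5}, add states with some successor in Z. Already a fixed point.
Sat(EF A[q U EF q]) = {m3, m5}
m5 ∈ Sat(EF A[q U EF q]) = {m3, m5}, so the formula holds at m5.

Yes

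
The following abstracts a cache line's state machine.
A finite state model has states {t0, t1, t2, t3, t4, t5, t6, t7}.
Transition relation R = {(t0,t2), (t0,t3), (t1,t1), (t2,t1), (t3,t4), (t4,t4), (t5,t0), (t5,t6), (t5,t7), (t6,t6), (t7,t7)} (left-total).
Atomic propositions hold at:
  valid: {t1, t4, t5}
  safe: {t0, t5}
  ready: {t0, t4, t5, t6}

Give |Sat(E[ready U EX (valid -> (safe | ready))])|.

Sat(safe | ready) = {t0, t4, t5, t6}
Sat(valid -> (safe | ready)) = {t0, t2, t3, t4, t5, t6, t7}
Sat(EX (valid -> (safe | ready))) = {s : some successor in {t0, t2, t3, t4, t5, t6, t7}} = {t0, t3, t4, t5, t6, t7}
E[ready U EX (valid -> (safe | ready))]: least fixpoint, start Z0 = Sat(EX (valid -> (safe | ready))) = {t0, t3, t4, t5, t6, t7}, add states in Sat(ready) with some successor in Z. Already a fixed point.
Sat(E[ready U EX (valid -> (safe | ready))]) = {t0, t3, t4, t5, t6, t7}
|Sat(E[ready U EX (valid -> (safe | ready))])| = |{t0, t3, t4, t5, t6, t7}| = 6.

6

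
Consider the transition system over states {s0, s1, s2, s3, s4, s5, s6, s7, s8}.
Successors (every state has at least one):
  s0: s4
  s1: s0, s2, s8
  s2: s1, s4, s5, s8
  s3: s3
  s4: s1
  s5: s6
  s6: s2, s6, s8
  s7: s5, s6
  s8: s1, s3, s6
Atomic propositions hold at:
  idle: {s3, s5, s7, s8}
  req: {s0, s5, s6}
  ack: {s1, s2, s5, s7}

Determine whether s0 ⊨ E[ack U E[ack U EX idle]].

No

Sat(EX idle) = {s : some successor in {s3, s5, s7, s8}} = {s1, s2, s3, s6, s7, s8}
E[ack U EX idle]: least fixpoint, start Z0 = Sat(EX idle) = {s1, s2, s3, s6, s7, s8}, add states in Sat(ack) with some successor in Z. Z1 = {s1, s2, s3, s5, s6, s7, s8}; fixed.
Sat(E[ack U EX idle]) = {s1, s2, s3, s5, s6, s7, s8}
E[ack U E[ack U EX idle]]: least fixpoint, start Z0 = Sat(E[ack U EX idle]) = {s1, s2, s3, s5, s6, s7, s8}, add states in Sat(ack) with some successor in Z. Already a fixed point.
Sat(E[ack U E[ack U EX idle]]) = {s1, s2, s3, s5, s6, s7, s8}
s0 ∉ Sat(E[ack U E[ack U EX idle]]) = {s1, s2, s3, s5, s6, s7, s8}, so the formula does not hold at s0.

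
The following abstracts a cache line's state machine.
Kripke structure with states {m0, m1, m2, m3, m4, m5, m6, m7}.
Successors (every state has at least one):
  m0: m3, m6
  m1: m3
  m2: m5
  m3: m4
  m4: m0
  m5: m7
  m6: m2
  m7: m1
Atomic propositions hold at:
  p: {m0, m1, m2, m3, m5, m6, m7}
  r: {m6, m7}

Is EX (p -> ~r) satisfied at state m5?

No

Sat(~r) = {m0, m1, m2, m3, m4, m5}
Sat(p -> ~r) = {m0, m1, m2, m3, m4, m5}
Sat(EX (p -> ~r)) = {s : some successor in {m0, m1, m2, m3, m4, m5}} = {m0, m1, m2, m3, m4, m6, m7}
m5 ∉ Sat(EX (p -> ~r)) = {m0, m1, m2, m3, m4, m6, m7}, so the formula does not hold at m5.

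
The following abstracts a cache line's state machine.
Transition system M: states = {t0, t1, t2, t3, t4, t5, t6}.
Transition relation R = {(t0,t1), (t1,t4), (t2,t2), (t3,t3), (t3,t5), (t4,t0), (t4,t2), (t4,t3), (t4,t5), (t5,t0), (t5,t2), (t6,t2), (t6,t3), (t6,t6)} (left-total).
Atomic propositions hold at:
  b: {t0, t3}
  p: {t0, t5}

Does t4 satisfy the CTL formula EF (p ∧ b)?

Yes

Sat(p ∧ b) = {t0}
EF (p ∧ b): least fixpoint, start Z0 = {t0}, add states with some successor in Z. Z1 = {t0, t4, t5}; Z2 = {t0, t1, t3, t4, t5}; Z3 = {t0, t1, t3, t4, t5, t6}; fixed.
Sat(EF (p ∧ b)) = {t0, t1, t3, t4, t5, t6}
t4 ∈ Sat(EF (p ∧ b)) = {t0, t1, t3, t4, t5, t6}, so the formula holds at t4.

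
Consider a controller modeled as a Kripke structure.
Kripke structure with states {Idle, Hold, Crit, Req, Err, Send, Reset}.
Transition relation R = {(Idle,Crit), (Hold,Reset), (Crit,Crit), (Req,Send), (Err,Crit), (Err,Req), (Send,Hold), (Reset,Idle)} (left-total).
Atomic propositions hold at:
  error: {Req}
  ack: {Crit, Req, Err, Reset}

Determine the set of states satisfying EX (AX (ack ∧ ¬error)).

{Idle, Crit, Err, Send, Reset}

Sat(¬error) = {Idle, Hold, Crit, Err, Send, Reset}
Sat(ack ∧ ¬error) = {Crit, Err, Reset}
Sat(AX (ack ∧ ¬error)) = {s : every successor in {Crit, Err, Reset}} = {Idle, Hold, Crit}
Sat(EX (AX (ack ∧ ¬error))) = {s : some successor in {Idle, Hold, Crit}} = {Idle, Crit, Err, Send, Reset}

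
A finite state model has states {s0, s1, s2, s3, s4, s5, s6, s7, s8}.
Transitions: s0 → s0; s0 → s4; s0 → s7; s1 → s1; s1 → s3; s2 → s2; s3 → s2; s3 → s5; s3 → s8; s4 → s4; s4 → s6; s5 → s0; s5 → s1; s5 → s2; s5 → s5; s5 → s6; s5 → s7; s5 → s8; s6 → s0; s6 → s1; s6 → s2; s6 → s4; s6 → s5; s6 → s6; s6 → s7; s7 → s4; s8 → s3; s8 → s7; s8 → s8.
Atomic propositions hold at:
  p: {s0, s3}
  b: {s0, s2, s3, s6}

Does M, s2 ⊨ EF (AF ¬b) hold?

No

Sat(¬b) = {s1, s4, s5, s7, s8}
AF ¬b: least fixpoint, start Z0 = {s1, s4, s5, s7, s8}, add states with every successor in Z. Already a fixed point.
Sat(AF ¬b) = {s1, s4, s5, s7, s8}
EF (AF ¬b): least fixpoint, start Z0 = {s1, s4, s5, s7, s8}, add states with some successor in Z. Z1 = {s0, s1, s3, s4, s5, s6, s7, s8}; fixed.
Sat(EF (AF ¬b)) = {s0, s1, s3, s4, s5, s6, s7, s8}
s2 ∉ Sat(EF (AF ¬b)) = {s0, s1, s3, s4, s5, s6, s7, s8}, so the formula does not hold at s2.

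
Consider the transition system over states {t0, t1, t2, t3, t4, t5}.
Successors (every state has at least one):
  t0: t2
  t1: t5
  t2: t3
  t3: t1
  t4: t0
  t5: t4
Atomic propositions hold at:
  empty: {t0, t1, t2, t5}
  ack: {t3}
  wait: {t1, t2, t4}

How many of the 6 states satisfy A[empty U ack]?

3

A[empty U ack]: least fixpoint, start Z0 = Sat(ack) = {t3}, add states in Sat(empty) with every successor in Z. Z1 = {t2, t3}; Z2 = {t0, t2, t3}; fixed.
Sat(A[empty U ack]) = {t0, t2, t3}
|Sat(A[empty U ack])| = |{t0, t2, t3}| = 3.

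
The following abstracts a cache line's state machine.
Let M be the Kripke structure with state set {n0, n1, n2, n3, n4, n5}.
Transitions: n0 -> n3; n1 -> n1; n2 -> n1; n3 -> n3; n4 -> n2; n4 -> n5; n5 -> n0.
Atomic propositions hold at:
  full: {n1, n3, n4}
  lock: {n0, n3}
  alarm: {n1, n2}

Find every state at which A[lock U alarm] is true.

A[lock U alarm]: least fixpoint, start Z0 = Sat(alarm) = {n1, n2}, add states in Sat(lock) with every successor in Z. Already a fixed point.
Sat(A[lock U alarm]) = {n1, n2}

{n1, n2}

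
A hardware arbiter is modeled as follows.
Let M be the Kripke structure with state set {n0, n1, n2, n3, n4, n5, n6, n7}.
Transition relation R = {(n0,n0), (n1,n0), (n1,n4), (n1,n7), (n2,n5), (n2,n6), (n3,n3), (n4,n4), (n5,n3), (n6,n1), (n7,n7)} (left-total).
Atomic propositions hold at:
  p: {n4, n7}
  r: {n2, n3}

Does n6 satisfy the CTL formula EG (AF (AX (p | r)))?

No

Sat(p | r) = {n2, n3, n4, n7}
Sat(AX (p | r)) = {s : every successor in {n2, n3, n4, n7}} = {n3, n4, n5, n7}
AF (AX (p | r)): least fixpoint, start Z0 = {n3, n4, n5, n7}, add states with every successor in Z. Already a fixed point.
Sat(AF (AX (p | r))) = {n3, n4, n5, n7}
EG (AF (AX (p | r))): greatest fixpoint, start Z0 = {n3, n4, n5, n7}, keep only states in Sat with some successor in Z. Already a fixed point.
Sat(EG (AF (AX (p | r)))) = {n3, n4, n5, n7}
n6 ∉ Sat(EG (AF (AX (p | r)))) = {n3, n4, n5, n7}, so the formula does not hold at n6.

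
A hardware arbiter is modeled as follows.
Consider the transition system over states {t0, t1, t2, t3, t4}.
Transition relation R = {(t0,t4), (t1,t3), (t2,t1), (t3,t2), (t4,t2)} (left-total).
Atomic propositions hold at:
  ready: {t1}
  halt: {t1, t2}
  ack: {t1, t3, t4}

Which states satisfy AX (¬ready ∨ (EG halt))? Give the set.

{t0, t1, t3, t4}

Sat(¬ready) = {t0, t2, t3, t4}
EG halt: greatest fixpoint, start Z0 = {t1, t2}, keep only states in Sat with some successor in Z. Z1 = {t2}; Z2 = ∅; fixed.
Sat(EG halt) = ∅
Sat(¬ready ∨ (EG halt)) = {t0, t2, t3, t4}
Sat(AX (¬ready ∨ (EG halt))) = {s : every successor in {t0, t2, t3, t4}} = {t0, t1, t3, t4}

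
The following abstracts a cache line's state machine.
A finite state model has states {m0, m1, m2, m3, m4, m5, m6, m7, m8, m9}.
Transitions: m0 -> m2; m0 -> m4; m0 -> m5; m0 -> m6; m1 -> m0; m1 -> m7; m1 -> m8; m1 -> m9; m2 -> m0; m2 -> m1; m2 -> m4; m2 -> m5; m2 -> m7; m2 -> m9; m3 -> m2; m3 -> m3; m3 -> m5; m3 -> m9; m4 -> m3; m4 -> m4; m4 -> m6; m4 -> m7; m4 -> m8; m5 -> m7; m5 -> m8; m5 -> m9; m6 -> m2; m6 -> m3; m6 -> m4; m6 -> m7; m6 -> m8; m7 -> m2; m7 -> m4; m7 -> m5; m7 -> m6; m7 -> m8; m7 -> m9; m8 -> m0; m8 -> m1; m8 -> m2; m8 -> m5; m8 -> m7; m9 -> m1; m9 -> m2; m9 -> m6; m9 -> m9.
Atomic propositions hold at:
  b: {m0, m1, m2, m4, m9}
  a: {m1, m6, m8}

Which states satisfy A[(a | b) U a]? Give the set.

{m1, m6, m8}

Sat(a | b) = {m0, m1, m2, m4, m6, m8, m9}
A[(a | b) U a]: least fixpoint, start Z0 = Sat(a) = {m1, m6, m8}, add states in Sat(a | b) with every successor in Z. Already a fixed point.
Sat(A[(a | b) U a]) = {m1, m6, m8}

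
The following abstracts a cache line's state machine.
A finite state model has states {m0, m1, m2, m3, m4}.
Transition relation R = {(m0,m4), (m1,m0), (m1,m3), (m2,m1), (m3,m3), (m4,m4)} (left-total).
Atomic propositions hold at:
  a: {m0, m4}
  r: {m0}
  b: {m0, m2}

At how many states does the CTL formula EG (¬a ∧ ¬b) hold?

Sat(¬a) = {m1, m2, m3}
Sat(¬b) = {m1, m3, m4}
Sat(¬a ∧ ¬b) = {m1, m3}
EG (¬a ∧ ¬b): greatest fixpoint, start Z0 = {m1, m3}, keep only states in Sat with some successor in Z. Already a fixed point.
Sat(EG (¬a ∧ ¬b)) = {m1, m3}
|Sat(EG (¬a ∧ ¬b))| = |{m1, m3}| = 2.

2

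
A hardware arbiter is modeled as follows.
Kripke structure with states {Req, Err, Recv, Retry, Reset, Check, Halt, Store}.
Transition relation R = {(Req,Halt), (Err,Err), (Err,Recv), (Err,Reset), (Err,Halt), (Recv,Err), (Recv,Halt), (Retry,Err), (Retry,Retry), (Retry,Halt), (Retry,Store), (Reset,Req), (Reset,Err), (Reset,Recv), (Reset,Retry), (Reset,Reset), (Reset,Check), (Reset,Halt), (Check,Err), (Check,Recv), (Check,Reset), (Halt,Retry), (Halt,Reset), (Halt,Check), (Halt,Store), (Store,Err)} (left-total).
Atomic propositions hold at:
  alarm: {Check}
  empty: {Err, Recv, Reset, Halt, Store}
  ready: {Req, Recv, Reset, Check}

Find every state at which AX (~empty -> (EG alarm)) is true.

Sat(~empty) = {Req, Retry, Check}
EG alarm: greatest fixpoint, start Z0 = {Check}, keep only states in Sat with some successor in Z. Z1 = ∅; fixed.
Sat(EG alarm) = ∅
Sat(~empty -> (EG alarm)) = {Err, Recv, Reset, Halt, Store}
Sat(AX (~empty -> (EG alarm))) = {s : every successor in {Err, Recv, Reset, Halt, Store}} = {Req, Err, Recv, Check, Store}

{Req, Err, Recv, Check, Store}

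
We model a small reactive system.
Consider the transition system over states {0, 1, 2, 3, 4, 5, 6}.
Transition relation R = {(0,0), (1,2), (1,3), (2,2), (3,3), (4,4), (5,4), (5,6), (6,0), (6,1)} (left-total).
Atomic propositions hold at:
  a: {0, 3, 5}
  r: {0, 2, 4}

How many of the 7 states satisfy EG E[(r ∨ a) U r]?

4

Sat(r ∨ a) = {0, 2, 3, 4, 5}
E[(r ∨ a) U r]: least fixpoint, start Z0 = Sat(r) = {0, 2, 4}, add states in Sat(r ∨ a) with some successor in Z. Z1 = {0, 2, 4, 5}; fixed.
Sat(E[(r ∨ a) U r]) = {0, 2, 4, 5}
EG E[(r ∨ a) U r]: greatest fixpoint, start Z0 = {0, 2, 4, 5}, keep only states in Sat with some successor in Z. Already a fixed point.
Sat(EG E[(r ∨ a) U r]) = {0, 2, 4, 5}
|Sat(EG E[(r ∨ a) U r])| = |{0, 2, 4, 5}| = 4.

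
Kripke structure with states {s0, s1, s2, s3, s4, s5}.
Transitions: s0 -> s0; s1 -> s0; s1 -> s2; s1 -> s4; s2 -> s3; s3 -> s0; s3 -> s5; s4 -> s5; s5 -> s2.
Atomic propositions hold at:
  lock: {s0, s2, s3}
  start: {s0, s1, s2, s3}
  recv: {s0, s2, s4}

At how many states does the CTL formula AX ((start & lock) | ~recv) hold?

Sat(start & lock) = {s0, s2, s3}
Sat(~recv) = {s1, s3, s5}
Sat((start & lock) | ~recv) = {s0, s1, s2, s3, s5}
Sat(AX ((start & lock) | ~recv)) = {s : every successor in {s0, s1, s2, s3, s5}} = {s0, s2, s3, s4, s5}
|Sat(AX ((start & lock) | ~recv))| = |{s0, s2, s3, s4, s5}| = 5.

5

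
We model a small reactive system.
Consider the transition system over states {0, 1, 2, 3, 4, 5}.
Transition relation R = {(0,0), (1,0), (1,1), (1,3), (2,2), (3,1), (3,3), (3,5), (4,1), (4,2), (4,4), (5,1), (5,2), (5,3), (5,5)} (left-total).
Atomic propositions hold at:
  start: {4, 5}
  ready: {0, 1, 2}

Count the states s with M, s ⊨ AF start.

2

AF start: least fixpoint, start Z0 = {4, 5}, add states with every successor in Z. Already a fixed point.
Sat(AF start) = {4, 5}
|Sat(AF start)| = |{4, 5}| = 2.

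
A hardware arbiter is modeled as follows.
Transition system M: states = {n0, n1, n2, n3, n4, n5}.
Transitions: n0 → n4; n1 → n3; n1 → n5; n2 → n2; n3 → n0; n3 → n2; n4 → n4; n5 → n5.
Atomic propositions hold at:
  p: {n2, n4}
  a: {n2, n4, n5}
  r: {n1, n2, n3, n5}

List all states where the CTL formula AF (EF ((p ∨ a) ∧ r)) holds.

{n1, n2, n3, n5}

Sat(p ∨ a) = {n2, n4, n5}
Sat((p ∨ a) ∧ r) = {n2, n5}
EF ((p ∨ a) ∧ r): least fixpoint, start Z0 = {n2, n5}, add states with some successor in Z. Z1 = {n1, n2, n3, n5}; fixed.
Sat(EF ((p ∨ a) ∧ r)) = {n1, n2, n3, n5}
AF (EF ((p ∨ a) ∧ r)): least fixpoint, start Z0 = {n1, n2, n3, n5}, add states with every successor in Z. Already a fixed point.
Sat(AF (EF ((p ∨ a) ∧ r))) = {n1, n2, n3, n5}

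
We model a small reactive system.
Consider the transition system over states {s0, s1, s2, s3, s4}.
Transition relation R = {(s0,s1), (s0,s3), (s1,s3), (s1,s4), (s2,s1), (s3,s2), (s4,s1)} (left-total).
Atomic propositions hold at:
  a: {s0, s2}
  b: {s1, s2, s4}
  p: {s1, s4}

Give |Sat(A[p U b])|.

3

A[p U b]: least fixpoint, start Z0 = Sat(b) = {s1, s2, s4}, add states in Sat(p) with every successor in Z. Already a fixed point.
Sat(A[p U b]) = {s1, s2, s4}
|Sat(A[p U b])| = |{s1, s2, s4}| = 3.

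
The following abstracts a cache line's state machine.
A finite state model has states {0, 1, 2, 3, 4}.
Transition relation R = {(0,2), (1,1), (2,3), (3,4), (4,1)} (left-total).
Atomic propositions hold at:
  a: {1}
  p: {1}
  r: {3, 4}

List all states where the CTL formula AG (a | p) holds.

{1}

Sat(a | p) = {1}
AG (a | p): greatest fixpoint, start Z0 = {1}, keep only states in Sat with every successor in Z. Already a fixed point.
Sat(AG (a | p)) = {1}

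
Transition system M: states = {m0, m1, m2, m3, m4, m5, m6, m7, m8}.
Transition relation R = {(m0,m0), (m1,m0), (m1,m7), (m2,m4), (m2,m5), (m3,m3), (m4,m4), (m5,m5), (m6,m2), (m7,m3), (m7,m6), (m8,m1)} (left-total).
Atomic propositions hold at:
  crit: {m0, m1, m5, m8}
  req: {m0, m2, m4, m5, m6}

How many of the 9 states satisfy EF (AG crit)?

AG crit: greatest fixpoint, start Z0 = {m0, m1, m5, m8}, keep only states in Sat with every successor in Z. Z1 = {m0, m5, m8}; Z2 = {m0, m5}; fixed.
Sat(AG crit) = {m0, m5}
EF (AG crit): least fixpoint, start Z0 = {m0, m5}, add states with some successor in Z. Z1 = {m0, m1, m2, m5}; Z2 = {m0, m1, m2, m5, m6, m8}; Z3 = {m0, m1, m2, m5, m6, m7, m8}; fixed.
Sat(EF (AG crit)) = {m0, m1, m2, m5, m6, m7, m8}
|Sat(EF (AG crit))| = |{m0, m1, m2, m5, m6, m7, m8}| = 7.

7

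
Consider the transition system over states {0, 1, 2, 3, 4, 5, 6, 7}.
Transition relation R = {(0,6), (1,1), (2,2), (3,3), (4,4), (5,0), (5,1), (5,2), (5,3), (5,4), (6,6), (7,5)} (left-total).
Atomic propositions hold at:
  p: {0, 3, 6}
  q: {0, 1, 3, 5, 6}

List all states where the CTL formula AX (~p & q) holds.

Sat(~p) = {1, 2, 4, 5, 7}
Sat(~p & q) = {1, 5}
Sat(AX (~p & q)) = {s : every successor in {1, 5}} = {1, 7}

{1, 7}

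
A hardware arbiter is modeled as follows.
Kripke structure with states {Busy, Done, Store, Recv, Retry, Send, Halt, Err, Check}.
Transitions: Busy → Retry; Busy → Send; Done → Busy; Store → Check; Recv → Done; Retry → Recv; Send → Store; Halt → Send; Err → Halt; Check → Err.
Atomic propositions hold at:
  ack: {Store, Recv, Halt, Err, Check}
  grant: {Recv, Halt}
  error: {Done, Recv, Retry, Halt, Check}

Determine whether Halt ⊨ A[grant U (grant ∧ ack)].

Sat(grant ∧ ack) = {Recv, Halt}
A[grant U (grant ∧ ack)]: least fixpoint, start Z0 = Sat((grant ∧ ack)) = {Recv, Halt}, add states in Sat(grant) with every successor in Z. Already a fixed point.
Sat(A[grant U (grant ∧ ack)]) = {Recv, Halt}
Halt ∈ Sat(A[grant U (grant ∧ ack)]) = {Recv, Halt}, so the formula holds at Halt.

Yes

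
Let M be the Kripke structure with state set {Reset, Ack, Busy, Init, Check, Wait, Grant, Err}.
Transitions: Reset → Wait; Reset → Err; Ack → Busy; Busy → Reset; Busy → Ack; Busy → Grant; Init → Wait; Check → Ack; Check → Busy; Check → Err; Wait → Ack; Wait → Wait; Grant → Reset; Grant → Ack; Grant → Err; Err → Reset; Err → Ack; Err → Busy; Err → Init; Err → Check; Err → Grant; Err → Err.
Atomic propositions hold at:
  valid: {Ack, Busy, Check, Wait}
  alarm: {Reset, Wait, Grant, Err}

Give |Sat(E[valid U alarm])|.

E[valid U alarm]: least fixpoint, start Z0 = Sat(alarm) = {Reset, Wait, Grant, Err}, add states in Sat(valid) with some successor in Z. Z1 = {Reset, Busy, Check, Wait, Grant, Err}; Z2 = {Reset, Ack, Busy, Check, Wait, Grant, Err}; fixed.
Sat(E[valid U alarm]) = {Reset, Ack, Busy, Check, Wait, Grant, Err}
|Sat(E[valid U alarm])| = |{Reset, Ack, Busy, Check, Wait, Grant, Err}| = 7.

7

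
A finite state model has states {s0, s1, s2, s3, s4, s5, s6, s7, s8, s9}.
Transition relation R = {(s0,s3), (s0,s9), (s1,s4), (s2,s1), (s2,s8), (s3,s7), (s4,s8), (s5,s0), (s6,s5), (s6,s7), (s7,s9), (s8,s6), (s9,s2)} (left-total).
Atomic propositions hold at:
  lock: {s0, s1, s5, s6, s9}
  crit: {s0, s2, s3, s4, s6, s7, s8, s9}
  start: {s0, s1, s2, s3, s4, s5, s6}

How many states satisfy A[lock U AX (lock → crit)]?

Sat(lock → crit) = {s0, s2, s3, s4, s6, s7, s8, s9}
Sat(AX (lock → crit)) = {s : every successor in {s0, s2, s3, s4, s6, s7, s8, s9}} = {s0, s1, s3, s4, s5, s7, s8, s9}
A[lock U AX (lock → crit)]: least fixpoint, start Z0 = Sat(AX (lock → crit)) = {s0, s1, s3, s4, s5, s7, s8, s9}, add states in Sat(lock) with every successor in Z. Z1 = {s0, s1, s3, s4, s5, s6, s7, s8, s9}; fixed.
Sat(A[lock U AX (lock → crit)]) = {s0, s1, s3, s4, s5, s6, s7, s8, s9}
|Sat(A[lock U AX (lock → crit)])| = |{s0, s1, s3, s4, s5, s6, s7, s8, s9}| = 9.

9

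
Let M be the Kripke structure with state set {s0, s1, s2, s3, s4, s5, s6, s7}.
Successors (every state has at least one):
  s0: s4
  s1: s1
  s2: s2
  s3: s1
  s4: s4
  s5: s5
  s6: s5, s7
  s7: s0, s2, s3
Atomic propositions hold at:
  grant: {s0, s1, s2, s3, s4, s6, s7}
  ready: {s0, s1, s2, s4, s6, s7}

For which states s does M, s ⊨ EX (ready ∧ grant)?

Sat(ready ∧ grant) = {s0, s1, s2, s4, s6, s7}
Sat(EX (ready ∧ grant)) = {s : some successor in {s0, s1, s2, s4, s6, s7}} = {s0, s1, s2, s3, s4, s6, s7}

{s0, s1, s2, s3, s4, s6, s7}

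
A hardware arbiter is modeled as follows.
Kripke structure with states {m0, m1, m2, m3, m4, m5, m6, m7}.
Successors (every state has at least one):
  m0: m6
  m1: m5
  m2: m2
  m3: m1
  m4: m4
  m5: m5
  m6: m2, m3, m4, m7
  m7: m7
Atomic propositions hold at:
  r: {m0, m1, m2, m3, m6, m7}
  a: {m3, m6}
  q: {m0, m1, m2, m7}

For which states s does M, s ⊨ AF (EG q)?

EG q: greatest fixpoint, start Z0 = {m0, m1, m2, m7}, keep only states in Sat with some successor in Z. Z1 = {m2, m7}; fixed.
Sat(EG q) = {m2, m7}
AF (EG q): least fixpoint, start Z0 = {m2, m7}, add states with every successor in Z. Already a fixed point.
Sat(AF (EG q)) = {m2, m7}

{m2, m7}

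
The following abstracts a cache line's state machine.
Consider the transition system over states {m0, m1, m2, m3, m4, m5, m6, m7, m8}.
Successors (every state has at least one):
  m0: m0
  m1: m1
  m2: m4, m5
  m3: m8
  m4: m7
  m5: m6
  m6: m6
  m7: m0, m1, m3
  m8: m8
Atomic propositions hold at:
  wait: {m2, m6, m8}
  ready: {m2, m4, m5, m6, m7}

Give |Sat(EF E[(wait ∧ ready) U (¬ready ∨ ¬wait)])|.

Sat(wait ∧ ready) = {m2, m6}
Sat(¬ready) = {m0, m1, m3, m8}
Sat(¬wait) = {m0, m1, m3, m4, m5, m7}
Sat(¬ready ∨ ¬wait) = {m0, m1, m3, m4, m5, m7, m8}
E[(wait ∧ ready) U (¬ready ∨ ¬wait)]: least fixpoint, start Z0 = Sat((¬ready ∨ ¬wait)) = {m0, m1, m3, m4, m5, m7, m8}, add states in Sat(wait ∧ ready) with some successor in Z. Z1 = {m0, m1, m2, m3, m4, m5, m7, m8}; fixed.
Sat(E[(wait ∧ ready) U (¬ready ∨ ¬wait)]) = {m0, m1, m2, m3, m4, m5, m7, m8}
EF E[(wait ∧ ready) U (¬ready ∨ ¬wait)]: least fixpoint, start Z0 = {m0, m1, m2, m3, m4, m5, m7, m8}, add states with some successor in Z. Already a fixed point.
Sat(EF E[(wait ∧ ready) U (¬ready ∨ ¬wait)]) = {m0, m1, m2, m3, m4, m5, m7, m8}
|Sat(EF E[(wait ∧ ready) U (¬ready ∨ ¬wait)])| = |{m0, m1, m2, m3, m4, m5, m7, m8}| = 8.

8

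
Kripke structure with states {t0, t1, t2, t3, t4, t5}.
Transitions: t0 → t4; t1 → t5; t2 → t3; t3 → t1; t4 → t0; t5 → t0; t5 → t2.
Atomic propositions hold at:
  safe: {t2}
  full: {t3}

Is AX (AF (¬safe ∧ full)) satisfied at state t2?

Sat(¬safe) = {t0, t1, t3, t4, t5}
Sat(¬safe ∧ full) = {t3}
AF (¬safe ∧ full): least fixpoint, start Z0 = {t3}, add states with every successor in Z. Z1 = {t2, t3}; fixed.
Sat(AF (¬safe ∧ full)) = {t2, t3}
Sat(AX (AF (¬safe ∧ full))) = {s : every successor in {t2, t3}} = {t2}
t2 ∈ Sat(AX (AF (¬safe ∧ full))) = {t2}, so the formula holds at t2.

Yes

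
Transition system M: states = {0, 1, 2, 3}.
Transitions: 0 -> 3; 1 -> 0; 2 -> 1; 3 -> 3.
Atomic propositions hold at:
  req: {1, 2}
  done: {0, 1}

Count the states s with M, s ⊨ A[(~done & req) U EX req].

Sat(~done) = {2, 3}
Sat(~done & req) = {2}
Sat(EX req) = {s : some successor in {1, 2}} = {2}
A[(~done & req) U EX req]: least fixpoint, start Z0 = Sat(EX req) = {2}, add states in Sat(~done & req) with every successor in Z. Already a fixed point.
Sat(A[(~done & req) U EX req]) = {2}
|Sat(A[(~done & req) U EX req])| = |{2}| = 1.

1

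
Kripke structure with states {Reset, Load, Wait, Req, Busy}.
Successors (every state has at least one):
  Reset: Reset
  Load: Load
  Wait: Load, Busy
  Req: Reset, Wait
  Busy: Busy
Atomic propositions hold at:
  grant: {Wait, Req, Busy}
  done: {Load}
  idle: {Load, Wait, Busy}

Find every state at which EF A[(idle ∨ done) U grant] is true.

{Wait, Req, Busy}

Sat(idle ∨ done) = {Load, Wait, Busy}
A[(idle ∨ done) U grant]: least fixpoint, start Z0 = Sat(grant) = {Wait, Req, Busy}, add states in Sat(idle ∨ done) with every successor in Z. Already a fixed point.
Sat(A[(idle ∨ done) U grant]) = {Wait, Req, Busy}
EF A[(idle ∨ done) U grant]: least fixpoint, start Z0 = {Wait, Req, Busy}, add states with some successor in Z. Already a fixed point.
Sat(EF A[(idle ∨ done) U grant]) = {Wait, Req, Busy}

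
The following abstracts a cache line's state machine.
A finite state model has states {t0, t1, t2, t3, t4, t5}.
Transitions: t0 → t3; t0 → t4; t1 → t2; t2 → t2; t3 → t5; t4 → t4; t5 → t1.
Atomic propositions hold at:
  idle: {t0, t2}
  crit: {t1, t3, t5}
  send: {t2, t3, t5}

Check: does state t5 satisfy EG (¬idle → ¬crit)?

No

Sat(¬idle) = {t1, t3, t4, t5}
Sat(¬crit) = {t0, t2, t4}
Sat(¬idle → ¬crit) = {t0, t2, t4}
EG (¬idle → ¬crit): greatest fixpoint, start Z0 = {t0, t2, t4}, keep only states in Sat with some successor in Z. Already a fixed point.
Sat(EG (¬idle → ¬crit)) = {t0, t2, t4}
t5 ∉ Sat(EG (¬idle → ¬crit)) = {t0, t2, t4}, so the formula does not hold at t5.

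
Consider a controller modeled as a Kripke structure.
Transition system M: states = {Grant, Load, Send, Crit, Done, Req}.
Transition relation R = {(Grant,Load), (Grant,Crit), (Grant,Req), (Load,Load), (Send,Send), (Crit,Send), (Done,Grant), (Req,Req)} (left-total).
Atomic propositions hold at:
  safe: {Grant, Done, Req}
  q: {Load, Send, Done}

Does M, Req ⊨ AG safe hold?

AG safe: greatest fixpoint, start Z0 = {Grant, Done, Req}, keep only states in Sat with every successor in Z. Z1 = {Done, Req}; Z2 = {Req}; fixed.
Sat(AG safe) = {Req}
Req ∈ Sat(AG safe) = {Req}, so the formula holds at Req.

Yes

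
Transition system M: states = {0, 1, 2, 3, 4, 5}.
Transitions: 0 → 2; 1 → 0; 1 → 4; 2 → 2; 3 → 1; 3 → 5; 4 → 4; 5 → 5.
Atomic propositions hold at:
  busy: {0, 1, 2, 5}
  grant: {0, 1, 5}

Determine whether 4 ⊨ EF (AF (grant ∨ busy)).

No

Sat(grant ∨ busy) = {0, 1, 2, 5}
AF (grant ∨ busy): least fixpoint, start Z0 = {0, 1, 2, 5}, add states with every successor in Z. Z1 = {0, 1, 2, 3, 5}; fixed.
Sat(AF (grant ∨ busy)) = {0, 1, 2, 3, 5}
EF (AF (grant ∨ busy)): least fixpoint, start Z0 = {0, 1, 2, 3, 5}, add states with some successor in Z. Already a fixed point.
Sat(EF (AF (grant ∨ busy))) = {0, 1, 2, 3, 5}
4 ∉ Sat(EF (AF (grant ∨ busy))) = {0, 1, 2, 3, 5}, so the formula does not hold at 4.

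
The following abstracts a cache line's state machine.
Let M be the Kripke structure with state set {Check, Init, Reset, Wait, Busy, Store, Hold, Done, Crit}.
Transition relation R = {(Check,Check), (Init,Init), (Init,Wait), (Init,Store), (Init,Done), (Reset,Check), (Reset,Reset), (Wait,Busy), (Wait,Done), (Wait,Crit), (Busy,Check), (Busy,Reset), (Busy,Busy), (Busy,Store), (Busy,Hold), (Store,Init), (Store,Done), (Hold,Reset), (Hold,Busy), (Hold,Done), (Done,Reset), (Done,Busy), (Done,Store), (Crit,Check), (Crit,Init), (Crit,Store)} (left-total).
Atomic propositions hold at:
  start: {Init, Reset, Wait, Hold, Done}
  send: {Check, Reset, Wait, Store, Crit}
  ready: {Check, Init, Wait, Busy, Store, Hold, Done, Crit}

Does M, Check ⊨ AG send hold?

Yes

AG send: greatest fixpoint, start Z0 = {Check, Reset, Wait, Store, Crit}, keep only states in Sat with every successor in Z. Z1 = {Check, Reset}; fixed.
Sat(AG send) = {Check, Reset}
Check ∈ Sat(AG send) = {Check, Reset}, so the formula holds at Check.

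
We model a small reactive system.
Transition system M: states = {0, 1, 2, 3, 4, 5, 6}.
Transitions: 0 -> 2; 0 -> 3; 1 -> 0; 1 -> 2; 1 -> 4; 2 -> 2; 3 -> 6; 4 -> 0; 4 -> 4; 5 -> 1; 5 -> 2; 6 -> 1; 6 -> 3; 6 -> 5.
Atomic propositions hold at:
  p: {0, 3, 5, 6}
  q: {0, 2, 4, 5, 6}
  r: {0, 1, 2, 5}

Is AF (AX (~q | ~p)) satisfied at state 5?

Yes

Sat(~q) = {1, 3}
Sat(~p) = {1, 2, 4}
Sat(~q | ~p) = {1, 2, 3, 4}
Sat(AX (~q | ~p)) = {s : every successor in {1, 2, 3, 4}} = {0, 2, 5}
AF (AX (~q | ~p)): least fixpoint, start Z0 = {0, 2, 5}, add states with every successor in Z. Already a fixed point.
Sat(AF (AX (~q | ~p))) = {0, 2, 5}
5 ∈ Sat(AF (AX (~q | ~p))) = {0, 2, 5}, so the formula holds at 5.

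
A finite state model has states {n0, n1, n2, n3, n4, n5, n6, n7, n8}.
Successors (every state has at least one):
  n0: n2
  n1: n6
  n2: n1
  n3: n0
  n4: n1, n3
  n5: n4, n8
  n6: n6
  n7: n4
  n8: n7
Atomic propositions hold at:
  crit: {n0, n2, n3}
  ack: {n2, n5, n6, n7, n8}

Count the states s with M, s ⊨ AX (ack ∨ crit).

Sat(ack ∨ crit) = {n0, n2, n3, n5, n6, n7, n8}
Sat(AX (ack ∨ crit)) = {s : every successor in {n0, n2, n3, n5, n6, n7, n8}} = {n0, n1, n3, n6, n8}
|Sat(AX (ack ∨ crit))| = |{n0, n1, n3, n6, n8}| = 5.

5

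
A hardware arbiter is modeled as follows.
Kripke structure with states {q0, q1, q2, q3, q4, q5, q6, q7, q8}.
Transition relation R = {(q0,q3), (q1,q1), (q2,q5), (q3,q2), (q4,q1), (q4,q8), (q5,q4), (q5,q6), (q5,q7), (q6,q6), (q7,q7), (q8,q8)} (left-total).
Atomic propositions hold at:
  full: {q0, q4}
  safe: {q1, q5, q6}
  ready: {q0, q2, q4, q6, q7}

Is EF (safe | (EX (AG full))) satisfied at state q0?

AG full: greatest fixpoint, start Z0 = {q0, q4}, keep only states in Sat with every successor in Z. Z1 = ∅; fixed.
Sat(AG full) = ∅
Sat(EX (AG full)) = {s : some successor in ∅} = ∅
Sat(safe | (EX (AG full))) = {q1, q5, q6}
EF (safe | (EX (AG full))): least fixpoint, start Z0 = {q1, q5, q6}, add states with some successor in Z. Z1 = {q1, q2, q4, q5, q6}; Z2 = {q1, q2, q3, q4, q5, q6}; Z3 = {q0, q1, q2, q3, q4, q5, q6}; fixed.
Sat(EF (safe | (EX (AG full)))) = {q0, q1, q2, q3, q4, q5, q6}
q0 ∈ Sat(EF (safe | (EX (AG full)))) = {q0, q1, q2, q3, q4, q5, q6}, so the formula holds at q0.

Yes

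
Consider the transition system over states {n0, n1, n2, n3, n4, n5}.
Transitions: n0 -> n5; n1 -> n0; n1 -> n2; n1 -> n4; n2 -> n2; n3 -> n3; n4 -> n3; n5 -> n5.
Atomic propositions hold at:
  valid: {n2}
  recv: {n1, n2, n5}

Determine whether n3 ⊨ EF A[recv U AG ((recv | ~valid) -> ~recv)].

Yes

Sat(~valid) = {n0, n1, n3, n4, n5}
Sat(recv | ~valid) = {n0, n1, n2, n3, n4, n5}
Sat(~recv) = {n0, n3, n4}
Sat((recv | ~valid) -> ~recv) = {n0, n3, n4}
AG ((recv | ~valid) -> ~recv): greatest fixpoint, start Z0 = {n0, n3, n4}, keep only states in Sat with every successor in Z. Z1 = {n3, n4}; fixed.
Sat(AG ((recv | ~valid) -> ~recv)) = {n3, n4}
A[recv U AG ((recv | ~valid) -> ~recv)]: least fixpoint, start Z0 = Sat(AG ((recv | ~valid) -> ~recv)) = {n3, n4}, add states in Sat(recv) with every successor in Z. Already a fixed point.
Sat(A[recv U AG ((recv | ~valid) -> ~recv)]) = {n3, n4}
EF A[recv U AG ((recv | ~valid) -> ~recv)]: least fixpoint, start Z0 = {n3, n4}, add states with some successor in Z. Z1 = {n1, n3, n4}; fixed.
Sat(EF A[recv U AG ((recv | ~valid) -> ~recv)]) = {n1, n3, n4}
n3 ∈ Sat(EF A[recv U AG ((recv | ~valid) -> ~recv)]) = {n1, n3, n4}, so the formula holds at n3.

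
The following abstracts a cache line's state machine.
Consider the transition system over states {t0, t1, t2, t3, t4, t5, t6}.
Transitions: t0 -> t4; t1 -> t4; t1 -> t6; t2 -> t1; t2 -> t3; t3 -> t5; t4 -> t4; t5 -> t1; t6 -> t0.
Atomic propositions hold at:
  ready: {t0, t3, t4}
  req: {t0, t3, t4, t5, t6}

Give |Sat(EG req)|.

EG req: greatest fixpoint, start Z0 = {t0, t3, t4, t5, t6}, keep only states in Sat with some successor in Z. Z1 = {t0, t3, t4, t6}; Z2 = {t0, t4, t6}; fixed.
Sat(EG req) = {t0, t4, t6}
|Sat(EG req)| = |{t0, t4, t6}| = 3.

3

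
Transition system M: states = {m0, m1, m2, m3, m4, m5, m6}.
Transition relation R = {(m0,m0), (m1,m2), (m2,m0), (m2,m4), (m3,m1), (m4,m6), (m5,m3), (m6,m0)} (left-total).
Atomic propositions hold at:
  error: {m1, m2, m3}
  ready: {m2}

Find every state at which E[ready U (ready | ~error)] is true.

Sat(~error) = {m0, m4, m5, m6}
Sat(ready | ~error) = {m0, m2, m4, m5, m6}
E[ready U (ready | ~error)]: least fixpoint, start Z0 = Sat((ready | ~error)) = {m0, m2, m4, m5, m6}, add states in Sat(ready) with some successor in Z. Already a fixed point.
Sat(E[ready U (ready | ~error)]) = {m0, m2, m4, m5, m6}

{m0, m2, m4, m5, m6}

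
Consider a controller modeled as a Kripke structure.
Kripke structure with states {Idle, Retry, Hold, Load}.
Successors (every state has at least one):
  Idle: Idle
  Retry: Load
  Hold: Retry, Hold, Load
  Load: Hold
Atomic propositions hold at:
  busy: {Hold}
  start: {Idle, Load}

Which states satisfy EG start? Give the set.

EG start: greatest fixpoint, start Z0 = {Idle, Load}, keep only states in Sat with some successor in Z. Z1 = {Idle}; fixed.
Sat(EG start) = {Idle}

{Idle}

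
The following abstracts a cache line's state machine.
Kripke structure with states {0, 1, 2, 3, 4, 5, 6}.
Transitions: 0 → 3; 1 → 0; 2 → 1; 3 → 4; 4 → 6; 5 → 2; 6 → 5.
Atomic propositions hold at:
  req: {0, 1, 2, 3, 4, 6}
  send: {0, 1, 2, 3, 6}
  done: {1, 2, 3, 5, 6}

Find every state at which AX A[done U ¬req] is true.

{4, 6}

Sat(¬req) = {5}
A[done U ¬req]: least fixpoint, start Z0 = Sat(¬req) = {5}, add states in Sat(done) with every successor in Z. Z1 = {5, 6}; fixed.
Sat(A[done U ¬req]) = {5, 6}
Sat(AX A[done U ¬req]) = {s : every successor in {5, 6}} = {4, 6}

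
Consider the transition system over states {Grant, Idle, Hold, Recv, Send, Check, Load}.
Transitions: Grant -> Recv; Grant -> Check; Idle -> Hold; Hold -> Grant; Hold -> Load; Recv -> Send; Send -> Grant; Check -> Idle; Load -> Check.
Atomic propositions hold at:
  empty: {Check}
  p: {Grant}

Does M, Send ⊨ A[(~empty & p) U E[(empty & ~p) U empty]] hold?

No

Sat(~empty) = {Grant, Idle, Hold, Recv, Send, Load}
Sat(~empty & p) = {Grant}
Sat(~p) = {Idle, Hold, Recv, Send, Check, Load}
Sat(empty & ~p) = {Check}
E[(empty & ~p) U empty]: least fixpoint, start Z0 = Sat(empty) = {Check}, add states in Sat(empty & ~p) with some successor in Z. Already a fixed point.
Sat(E[(empty & ~p) U empty]) = {Check}
A[(~empty & p) U E[(empty & ~p) U empty]]: least fixpoint, start Z0 = Sat(E[(empty & ~p) U empty]) = {Check}, add states in Sat(~empty & p) with every successor in Z. Already a fixed point.
Sat(A[(~empty & p) U E[(empty & ~p) U empty]]) = {Check}
Send ∉ Sat(A[(~empty & p) U E[(empty & ~p) U empty]]) = {Check}, so the formula does not hold at Send.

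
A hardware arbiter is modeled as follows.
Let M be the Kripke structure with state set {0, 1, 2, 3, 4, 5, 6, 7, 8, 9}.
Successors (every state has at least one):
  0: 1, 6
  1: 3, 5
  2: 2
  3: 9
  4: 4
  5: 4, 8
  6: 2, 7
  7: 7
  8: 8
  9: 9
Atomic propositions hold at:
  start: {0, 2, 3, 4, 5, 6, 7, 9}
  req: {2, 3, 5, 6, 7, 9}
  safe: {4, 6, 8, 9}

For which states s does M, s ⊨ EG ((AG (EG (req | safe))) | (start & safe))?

Sat(req | safe) = {2, 3, 4, 5, 6, 7, 8, 9}
EG (req | safe): greatest fixpoint, start Z0 = {2, 3, 4, 5, 6, 7, 8, 9}, keep only states in Sat with some successor in Z. Already a fixed point.
Sat(EG (req | safe)) = {2, 3, 4, 5, 6, 7, 8, 9}
AG (EG (req | safe)): greatest fixpoint, start Z0 = {2, 3, 4, 5, 6, 7, 8, 9}, keep only states in Sat with every successor in Z. Already a fixed point.
Sat(AG (EG (req | safe))) = {2, 3, 4, 5, 6, 7, 8, 9}
Sat(start & safe) = {4, 6, 9}
Sat((AG (EG (req | safe))) | (start & safe)) = {2, 3, 4, 5, 6, 7, 8, 9}
EG ((AG (EG (req | safe))) | (start & safe)): greatest fixpoint, start Z0 = {2, 3, 4, 5, 6, 7, 8, 9}, keep only states in Sat with some successor in Z. Already a fixed point.
Sat(EG ((AG (EG (req | safe))) | (start & safe))) = {2, 3, 4, 5, 6, 7, 8, 9}

{2, 3, 4, 5, 6, 7, 8, 9}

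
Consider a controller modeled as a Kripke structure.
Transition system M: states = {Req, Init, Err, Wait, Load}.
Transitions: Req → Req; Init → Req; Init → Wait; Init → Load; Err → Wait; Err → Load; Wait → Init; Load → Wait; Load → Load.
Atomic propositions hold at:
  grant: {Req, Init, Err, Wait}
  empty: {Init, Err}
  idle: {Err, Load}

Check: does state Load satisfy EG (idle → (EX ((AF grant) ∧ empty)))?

AF grant: least fixpoint, start Z0 = {Req, Init, Err, Wait}, add states with every successor in Z. Already a fixed point.
Sat(AF grant) = {Req, Init, Err, Wait}
Sat((AF grant) ∧ empty) = {Init, Err}
Sat(EX ((AF grant) ∧ empty)) = {s : some successor in {Init, Err}} = {Wait}
Sat(idle → (EX ((AF grant) ∧ empty))) = {Req, Init, Wait}
EG (idle → (EX ((AF grant) ∧ empty))): greatest fixpoint, start Z0 = {Req, Init, Wait}, keep only states in Sat with some successor in Z. Already a fixed point.
Sat(EG (idle → (EX ((AF grant) ∧ empty)))) = {Req, Init, Wait}
Load ∉ Sat(EG (idle → (EX ((AF grant) ∧ empty)))) = {Req, Init, Wait}, so the formula does not hold at Load.

No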